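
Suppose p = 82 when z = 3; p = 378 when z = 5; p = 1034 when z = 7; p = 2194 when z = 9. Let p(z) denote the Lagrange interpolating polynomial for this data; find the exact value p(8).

Evaluate each Lagrange basis at z = 8:
L_0(8) = (3)·(1)·(-1)/[(-2)·(-4)·(-6)] = 1/16
L_1(8) = (5)·(1)·(-1)/[(2)·(-2)·(-4)] = -5/16
L_2(8) = (5)·(3)·(-1)/[(4)·(2)·(-2)] = 15/16
L_3(8) = (5)·(3)·(1)/[(6)·(4)·(2)] = 5/16
Sum: 82·(1/16) + 378·(-5/16) + 1034·(15/16) + 2194·(5/16) = 1542

1542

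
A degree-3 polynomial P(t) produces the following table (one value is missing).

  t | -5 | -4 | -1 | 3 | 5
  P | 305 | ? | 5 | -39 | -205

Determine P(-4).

164

The 4 known values determine P uniquely (degree ≤ 3).
L_0(-4) = (-3)·(-7)·(-9)/[(-4)·(-8)·(-10)] = 189/320
L_1(-4) = (1)·(-7)·(-9)/[(4)·(-4)·(-6)] = 21/32
L_2(-4) = (1)·(-3)·(-9)/[(8)·(4)·(-2)] = -27/64
L_3(-4) = (1)·(-3)·(-7)/[(10)·(6)·(2)] = 7/40
Sum: 305·(189/320) + 5·(21/32) + (-39)·(-27/64) + (-205)·(7/40) = 164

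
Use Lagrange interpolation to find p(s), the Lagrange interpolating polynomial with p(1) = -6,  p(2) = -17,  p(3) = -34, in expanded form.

Build the Lagrange basis polynomials:
L_0(s) = (s - 2)(s - 3) / [2] = (1/2)s^2 - (5/2)s + 3
L_1(s) = (s - 1)(s - 3) / [-1] = -s^2 + 4s - 3
L_2(s) = (s - 1)(s - 2) / [2] = (1/2)s^2 - (3/2)s + 1
p(s) = (-6)·L_0 + (-17)·L_1 + (-34)·L_2
  (-6)·L_0(s) = -3s^2 + 15s - 18
  (-17)·L_1(s) = 17s^2 - 68s + 51
  (-34)·L_2(s) = -17s^2 + 51s - 34
Adding term by term: -3s^2 - 2s - 1

p(s) = -3s^2 - 2s - 1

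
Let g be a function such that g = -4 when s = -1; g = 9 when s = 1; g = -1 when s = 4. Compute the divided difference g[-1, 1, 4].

-59/30

g[-1,1] = (9 - (-4)) / (1 - (-1)) = 13/2
g[1,4] = (-1 - 9) / (4 - 1) = -10/3
g[-1,1,4] = (-10/3 - 13/2) / (4 - (-1)) = -59/30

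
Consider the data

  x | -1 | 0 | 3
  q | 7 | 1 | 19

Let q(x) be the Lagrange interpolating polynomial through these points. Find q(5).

Evaluate each Lagrange basis at x = 5:
L_0(5) = (5)·(2)/[(-1)·(-4)] = 5/2
L_1(5) = (6)·(2)/[(1)·(-3)] = -4
L_2(5) = (6)·(5)/[(4)·(3)] = 5/2
Sum: 7·(5/2) + 1·(-4) + 19·(5/2) = 61

61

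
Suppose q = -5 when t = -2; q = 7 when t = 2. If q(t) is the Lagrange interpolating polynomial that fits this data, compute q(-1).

-2

Evaluate each Lagrange basis at t = -1:
L_0(-1) = (-3)/[(-4)] = 3/4
L_1(-1) = (1)/[(4)] = 1/4
Sum: (-5)·(3/4) + 7·(1/4) = -2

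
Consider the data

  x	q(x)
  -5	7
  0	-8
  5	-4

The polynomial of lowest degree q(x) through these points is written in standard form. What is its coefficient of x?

Build the Lagrange basis polynomials:
L_0(x) = x(x - 5) / [50] = (1/50)x^2 - (1/10)x
L_1(x) = (x + 5)(x - 5) / [-25] = -(1/25)x^2 + 1
L_2(x) = (x + 5)x / [50] = (1/50)x^2 + (1/10)x
q(x) = 7·L_0 + (-8)·L_1 + (-4)·L_2
Only the coefficient of x is needed; take it from each L_i and combine:
7·(-1/10) + (-8)·(0) + (-4)·(1/10) = -11/10

-11/10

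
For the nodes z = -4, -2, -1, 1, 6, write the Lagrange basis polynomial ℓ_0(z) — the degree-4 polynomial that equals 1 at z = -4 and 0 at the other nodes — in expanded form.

ℓ_0(z) = (1/300)z^4 - (1/75)z^3 - (13/300)z^2 + (1/75)z + 1/25

ℓ_0(z) = (z + 2)(z + 1)(z - 1)(z - 6) / [(-2)·(-3)·(-5)·(-10)]
       = (z^4 - 4z^3 - 13z^2 + 4z + 12) / (300)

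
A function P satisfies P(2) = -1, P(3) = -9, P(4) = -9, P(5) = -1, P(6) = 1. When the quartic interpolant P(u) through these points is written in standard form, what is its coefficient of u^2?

Build the Lagrange basis polynomials:
L_0(u) = (u - 3)(u - 4)(u - 5)(u - 6) / [24] = (1/24)u^4 - (3/4)u^3 + (119/24)u^2 - (57/4)u + 15
L_1(u) = (u - 2)(u - 4)(u - 5)(u - 6) / [-6] = -(1/6)u^4 + (17/6)u^3 - (52/3)u^2 + (134/3)u - 40
L_2(u) = (u - 2)(u - 3)(u - 5)(u - 6) / [4] = (1/4)u^4 - 4u^3 + (91/4)u^2 - 54u + 45
L_3(u) = (u - 2)(u - 3)(u - 4)(u - 6) / [-6] = -(1/6)u^4 + (5/2)u^3 - (40/3)u^2 + 30u - 24
L_4(u) = (u - 2)(u - 3)(u - 4)(u - 5) / [24] = (1/24)u^4 - (7/12)u^3 + (71/24)u^2 - (77/12)u + 5
P(u) = (-1)·L_0 + (-9)·L_1 + (-9)·L_2 + (-1)·L_3 + 1·L_4
Only the coefficient of u^2 is needed; take it from each L_i and combine:
(-1)·(119/24) + (-9)·(-52/3) + (-9)·(91/4) + (-1)·(-40/3) + 1·(71/24) = -449/12

-449/12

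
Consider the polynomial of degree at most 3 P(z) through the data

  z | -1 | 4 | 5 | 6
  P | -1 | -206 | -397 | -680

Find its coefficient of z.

Build the Lagrange basis polynomials:
L_0(z) = (z - 4)(z - 5)(z - 6) / [-210] = -(1/210)z^3 + (1/14)z^2 - (37/105)z + 4/7
L_1(z) = (z + 1)(z - 5)(z - 6) / [10] = (1/10)z^3 - z^2 + (19/10)z + 3
L_2(z) = (z + 1)(z - 4)(z - 6) / [-6] = -(1/6)z^3 + (3/2)z^2 - (7/3)z - 4
L_3(z) = (z + 1)(z - 4)(z - 5) / [14] = (1/14)z^3 - (4/7)z^2 + (11/14)z + 10/7
P(z) = (-1)·L_0 + (-206)·L_1 + (-397)·L_2 + (-680)·L_3
Only the coefficient of z is needed; take it from each L_i and combine:
(-1)·(-37/105) + (-206)·(19/10) + (-397)·(-7/3) + (-680)·(11/14) = 1

1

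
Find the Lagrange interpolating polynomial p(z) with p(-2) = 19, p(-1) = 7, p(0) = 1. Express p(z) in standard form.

p(z) = 3z^2 - 3z + 1

Build the Lagrange basis polynomials:
L_0(z) = (z + 1)z / [2] = (1/2)z^2 + (1/2)z
L_1(z) = (z + 2)z / [-1] = -z^2 - 2z
L_2(z) = (z + 2)(z + 1) / [2] = (1/2)z^2 + (3/2)z + 1
p(z) = 19·L_0 + 7·L_1 + 1·L_2
  19·L_0(z) = (19/2)z^2 + (19/2)z
  7·L_1(z) = -7z^2 - 14z
  1·L_2(z) = (1/2)z^2 + (3/2)z + 1
Adding term by term: 3z^2 - 3z + 1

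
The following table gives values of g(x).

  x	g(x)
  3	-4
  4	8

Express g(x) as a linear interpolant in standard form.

g(x) = 12x - 40

Build the Lagrange basis polynomials:
L_0(x) = (x - 4) / [-1] = -x + 4
L_1(x) = (x - 3) / [1] = x - 3
g(x) = (-4)·L_0 + 8·L_1
  (-4)·L_0(x) = 4x - 16
  8·L_1(x) = 8x - 24
Adding term by term: 12x - 40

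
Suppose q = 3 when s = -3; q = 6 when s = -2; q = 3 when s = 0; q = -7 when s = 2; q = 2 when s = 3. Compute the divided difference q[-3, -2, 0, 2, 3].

59/360

q[-3,-2] = (6 - 3) / (-2 - (-3)) = 3
q[-2,0] = (3 - 6) / (0 - (-2)) = -3/2
q[0,2] = (-7 - 3) / (2 - 0) = -5
q[2,3] = (2 - (-7)) / (3 - 2) = 9
q[-3,-2,0] = (-3/2 - 3) / (0 - (-3)) = -3/2
q[-2,0,2] = (-5 - (-3/2)) / (2 - (-2)) = -7/8
q[0,2,3] = (9 - (-5)) / (3 - 0) = 14/3
q[-3,-2,0,2] = (-7/8 - (-3/2)) / (2 - (-3)) = 1/8
q[-2,0,2,3] = (14/3 - (-7/8)) / (3 - (-2)) = 133/120
q[-3,-2,0,2,3] = (133/120 - 1/8) / (3 - (-3)) = 59/360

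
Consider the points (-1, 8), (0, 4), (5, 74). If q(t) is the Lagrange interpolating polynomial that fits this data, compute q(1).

6

Evaluate each Lagrange basis at t = 1:
L_0(1) = (1)·(-4)/[(-1)·(-6)] = -2/3
L_1(1) = (2)·(-4)/[(1)·(-5)] = 8/5
L_2(1) = (2)·(1)/[(6)·(5)] = 1/15
Sum: 8·(-2/3) + 4·(8/5) + 74·(1/15) = 6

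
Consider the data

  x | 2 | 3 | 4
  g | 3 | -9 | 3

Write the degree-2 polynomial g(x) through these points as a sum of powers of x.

Build the Lagrange basis polynomials:
L_0(x) = (x - 3)(x - 4) / [2] = (1/2)x^2 - (7/2)x + 6
L_1(x) = (x - 2)(x - 4) / [-1] = -x^2 + 6x - 8
L_2(x) = (x - 2)(x - 3) / [2] = (1/2)x^2 - (5/2)x + 3
g(x) = 3·L_0 + (-9)·L_1 + 3·L_2
  3·L_0(x) = (3/2)x^2 - (21/2)x + 18
  (-9)·L_1(x) = 9x^2 - 54x + 72
  3·L_2(x) = (3/2)x^2 - (15/2)x + 9
Adding term by term: 12x^2 - 72x + 99

g(x) = 12x^2 - 72x + 99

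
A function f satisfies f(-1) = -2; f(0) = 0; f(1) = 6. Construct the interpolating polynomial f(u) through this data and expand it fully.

f(u) = 2u^2 + 4u

L_0(u) = u(u - 1) / [2] = (1/2)u^2 - (1/2)u
L_1(u) = (u + 1)(u - 1) / [-1] = -u^2 + 1
L_2(u) = (u + 1)u / [2] = (1/2)u^2 + (1/2)u
f(u) = (-2)·L_0 + 0·L_1 + 6·L_2
  (-2)·L_0(u) = -u^2 + u
  0·L_1(u) = 0
  6·L_2(u) = 3u^2 + 3u
Adding term by term: 2u^2 + 4u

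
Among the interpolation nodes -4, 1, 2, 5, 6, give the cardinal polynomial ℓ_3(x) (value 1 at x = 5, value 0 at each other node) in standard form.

ℓ_3(x) = -(1/108)x^4 + (5/108)x^3 + (4/27)x^2 - (17/27)x + 4/9

ℓ_3(x) = (x + 4)(x - 1)(x - 2)(x - 6) / [(9)·(4)·(3)·(-1)]
       = (x^4 - 5x^3 - 16x^2 + 68x - 48) / (-108)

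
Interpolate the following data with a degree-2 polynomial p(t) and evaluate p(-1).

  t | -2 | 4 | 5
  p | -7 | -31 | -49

L_0(-1) = (-5)·(-6)/[(-6)·(-7)] = 5/7
L_1(-1) = (1)·(-6)/[(6)·(-1)] = 1
L_2(-1) = (1)·(-5)/[(7)·(1)] = -5/7
Sum: (-7)·(5/7) + (-31)·(1) + (-49)·(-5/7) = -1

-1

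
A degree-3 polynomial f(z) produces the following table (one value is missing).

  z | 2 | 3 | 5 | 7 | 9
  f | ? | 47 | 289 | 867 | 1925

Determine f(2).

The 4 known values determine f uniquely (degree ≤ 3).
Evaluate each Lagrange basis at z = 2:
L_0(2) = (-3)·(-5)·(-7)/[(-2)·(-4)·(-6)] = 35/16
L_1(2) = (-1)·(-5)·(-7)/[(2)·(-2)·(-4)] = -35/16
L_2(2) = (-1)·(-3)·(-7)/[(4)·(2)·(-2)] = 21/16
L_3(2) = (-1)·(-3)·(-5)/[(6)·(4)·(2)] = -5/16
Sum: 47·(35/16) + 289·(-35/16) + 867·(21/16) + 1925·(-5/16) = 7

7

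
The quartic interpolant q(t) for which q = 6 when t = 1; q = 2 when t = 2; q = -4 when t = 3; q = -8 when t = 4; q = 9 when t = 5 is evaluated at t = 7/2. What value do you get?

Evaluate each Lagrange basis at t = 7/2:
L_0(7/2) = (3/2)·(1/2)·(-1/2)·(-3/2)/[(-1)·(-2)·(-3)·(-4)] = 3/128
L_1(7/2) = (5/2)·(1/2)·(-1/2)·(-3/2)/[(1)·(-1)·(-2)·(-3)] = -5/32
L_2(7/2) = (5/2)·(3/2)·(-1/2)·(-3/2)/[(2)·(1)·(-1)·(-2)] = 45/64
L_3(7/2) = (5/2)·(3/2)·(1/2)·(-3/2)/[(3)·(2)·(1)·(-1)] = 15/32
L_4(7/2) = (5/2)·(3/2)·(1/2)·(-1/2)/[(4)·(3)·(2)·(1)] = -5/128
Sum: 6·(3/128) + 2·(-5/32) + (-4)·(45/64) + (-8)·(15/32) + 9·(-5/128) = -907/128

-907/128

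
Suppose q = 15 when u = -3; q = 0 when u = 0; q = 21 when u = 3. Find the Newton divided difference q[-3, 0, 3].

q[-3,0] = (0 - 15) / (0 - (-3)) = -5
q[0,3] = (21 - 0) / (3 - 0) = 7
q[-3,0,3] = (7 - (-5)) / (3 - (-3)) = 2

2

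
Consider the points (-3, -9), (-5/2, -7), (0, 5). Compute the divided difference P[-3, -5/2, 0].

P[-3,-5/2] = (-7 - (-9)) / (-5/2 - (-3)) = 4
P[-5/2,0] = (5 - (-7)) / (0 - (-5/2)) = 24/5
P[-3,-5/2,0] = (24/5 - 4) / (0 - (-3)) = 4/15

4/15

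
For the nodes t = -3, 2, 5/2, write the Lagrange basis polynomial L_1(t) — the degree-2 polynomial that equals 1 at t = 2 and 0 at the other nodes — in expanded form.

L_1(t) = -(2/5)t^2 - (1/5)t + 3

L_1(t) = (t + 3)(t - 5/2) / [(5)·(-1/2)]
       = (t^2 + (1/2)t - 15/2) / (-5/2)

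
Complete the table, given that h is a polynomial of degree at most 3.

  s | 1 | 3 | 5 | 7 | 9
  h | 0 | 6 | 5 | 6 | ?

18

The 4 known values determine h uniquely (degree ≤ 3).
Evaluate each Lagrange basis at s = 9:
L_0(9) = (6)·(4)·(2)/[(-2)·(-4)·(-6)] = -1
L_1(9) = (8)·(4)·(2)/[(2)·(-2)·(-4)] = 4
L_2(9) = (8)·(6)·(2)/[(4)·(2)·(-2)] = -6
L_3(9) = (8)·(6)·(4)/[(6)·(4)·(2)] = 4
Sum: 0 + 6·(4) + 5·(-6) + 6·(4) = 18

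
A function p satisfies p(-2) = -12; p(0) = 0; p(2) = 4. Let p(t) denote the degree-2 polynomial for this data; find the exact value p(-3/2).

Evaluate each Lagrange basis at t = -3/2:
L_0(-3/2) = (-3/2)·(-7/2)/[(-2)·(-4)] = 21/32
L_1(-3/2) = (1/2)·(-7/2)/[(2)·(-2)] = 7/16
L_2(-3/2) = (1/2)·(-3/2)/[(4)·(2)] = -3/32
Sum: (-12)·(21/32) + 0 + 4·(-3/32) = -33/4

-33/4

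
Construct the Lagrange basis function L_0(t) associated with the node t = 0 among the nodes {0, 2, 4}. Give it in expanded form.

L_0(t) = (1/8)t^2 - (3/4)t + 1

L_0(t) = (t - 2)(t - 4) / [(-2)·(-4)]
       = (t^2 - 6t + 8) / (8)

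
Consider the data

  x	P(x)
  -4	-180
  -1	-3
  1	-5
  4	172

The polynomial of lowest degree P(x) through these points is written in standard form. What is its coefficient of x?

L_0(x) = (x + 1)(x - 1)(x - 4) / [-120] = -(1/120)x^3 + (1/30)x^2 + (1/120)x - 1/30
L_1(x) = (x + 4)(x - 1)(x - 4) / [30] = (1/30)x^3 - (1/30)x^2 - (8/15)x + 8/15
L_2(x) = (x + 4)(x + 1)(x - 4) / [-30] = -(1/30)x^3 - (1/30)x^2 + (8/15)x + 8/15
L_3(x) = (x + 4)(x + 1)(x - 1) / [120] = (1/120)x^3 + (1/30)x^2 - (1/120)x - 1/30
P(x) = (-180)·L_0 + (-3)·L_1 + (-5)·L_2 + 172·L_3
Only the coefficient of x is needed; take it from each L_i and combine:
(-180)·(1/120) + (-3)·(-8/15) + (-5)·(8/15) + 172·(-1/120) = -4

-4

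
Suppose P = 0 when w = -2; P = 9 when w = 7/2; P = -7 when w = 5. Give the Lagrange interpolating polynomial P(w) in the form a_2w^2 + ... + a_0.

Build the Lagrange basis polynomials:
L_0(w) = (w - 7/2)(w - 5) / [77/2] = (2/77)w^2 - (17/77)w + 5/11
L_1(w) = (w + 2)(w - 5) / [-33/4] = -(4/33)w^2 + (4/11)w + 40/33
L_2(w) = (w + 2)(w - 7/2) / [21/2] = (2/21)w^2 - (1/7)w - 2/3
P(w) = 0·L_0 + 9·L_1 + (-7)·L_2
  0·L_0(w) = 0
  9·L_1(w) = -(12/11)w^2 + (36/11)w + 120/11
  (-7)·L_2(w) = -(2/3)w^2 + w + 14/3
Adding term by term: -(58/33)w^2 + (47/11)w + 514/33

P(w) = -(58/33)w^2 + (47/11)w + 514/33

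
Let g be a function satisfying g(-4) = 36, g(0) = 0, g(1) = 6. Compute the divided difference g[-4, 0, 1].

3

g[-4,0] = (0 - 36) / (0 - (-4)) = -9
g[0,1] = (6 - 0) / (1 - 0) = 6
g[-4,0,1] = (6 - (-9)) / (1 - (-4)) = 3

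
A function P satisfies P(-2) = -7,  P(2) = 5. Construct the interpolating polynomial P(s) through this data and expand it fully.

P(s) = 3s - 1

Build the Lagrange basis polynomials:
L_0(s) = (s - 2) / [-4] = -(1/4)s + 1/2
L_1(s) = (s + 2) / [4] = (1/4)s + 1/2
P(s) = (-7)·L_0 + 5·L_1
  (-7)·L_0(s) = (7/4)s - 7/2
  5·L_1(s) = (5/4)s + 5/2
Adding term by term: 3s - 1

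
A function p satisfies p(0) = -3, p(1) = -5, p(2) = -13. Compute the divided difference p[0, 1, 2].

-3

p[0,1] = (-5 - (-3)) / (1 - 0) = -2
p[1,2] = (-13 - (-5)) / (2 - 1) = -8
p[0,1,2] = (-8 - (-2)) / (2 - 0) = -3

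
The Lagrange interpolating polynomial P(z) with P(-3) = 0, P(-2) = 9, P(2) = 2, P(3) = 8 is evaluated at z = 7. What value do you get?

174

Evaluate each Lagrange basis at z = 7:
L_0(7) = (9)·(5)·(4)/[(-1)·(-5)·(-6)] = -6
L_1(7) = (10)·(5)·(4)/[(1)·(-4)·(-5)] = 10
L_2(7) = (10)·(9)·(4)/[(5)·(4)·(-1)] = -18
L_3(7) = (10)·(9)·(5)/[(6)·(5)·(1)] = 15
Sum: 0 + 9·(10) + 2·(-18) + 8·(15) = 174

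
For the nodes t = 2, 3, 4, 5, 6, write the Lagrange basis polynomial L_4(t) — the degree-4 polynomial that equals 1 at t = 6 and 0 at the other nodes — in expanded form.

L_4(t) = (1/24)t^4 - (7/12)t^3 + (71/24)t^2 - (77/12)t + 5

L_4(t) = (t - 2)(t - 3)(t - 4)(t - 5) / [(4)·(3)·(2)·(1)]
       = (t^4 - 14t^3 + 71t^2 - 154t + 120) / (24)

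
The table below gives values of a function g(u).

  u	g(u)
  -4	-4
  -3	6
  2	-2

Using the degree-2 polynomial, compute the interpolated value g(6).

L_0(6) = (9)·(4)/[(-1)·(-6)] = 6
L_1(6) = (10)·(4)/[(1)·(-5)] = -8
L_2(6) = (10)·(9)/[(6)·(5)] = 3
Sum: (-4)·(6) + 6·(-8) + (-2)·(3) = -78

-78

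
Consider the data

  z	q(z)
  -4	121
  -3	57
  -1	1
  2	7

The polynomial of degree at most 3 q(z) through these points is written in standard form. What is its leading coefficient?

-1

The leading coefficient equals the top divided difference q[-4,-3,-1,2].
q[-4,-3] = (57 - 121) / (-3 - (-4)) = -64
q[-3,-1] = (1 - 57) / (-1 - (-3)) = -28
q[-1,2] = (7 - 1) / (2 - (-1)) = 2
q[-4,-3,-1] = (-28 - (-64)) / (-1 - (-4)) = 12
q[-3,-1,2] = (2 - (-28)) / (2 - (-3)) = 6
q[-4,-3,-1,2] = (6 - 12) / (2 - (-4)) = -1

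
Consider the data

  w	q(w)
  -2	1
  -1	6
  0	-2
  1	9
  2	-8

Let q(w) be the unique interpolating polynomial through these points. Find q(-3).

-128

L_0(-3) = (-2)·(-3)·(-4)·(-5)/[(-1)·(-2)·(-3)·(-4)] = 5
L_1(-3) = (-1)·(-3)·(-4)·(-5)/[(1)·(-1)·(-2)·(-3)] = -10
L_2(-3) = (-1)·(-2)·(-4)·(-5)/[(2)·(1)·(-1)·(-2)] = 10
L_3(-3) = (-1)·(-2)·(-3)·(-5)/[(3)·(2)·(1)·(-1)] = -5
L_4(-3) = (-1)·(-2)·(-3)·(-4)/[(4)·(3)·(2)·(1)] = 1
Sum: 1·(5) + 6·(-10) + (-2)·(10) + 9·(-5) + (-8)·(1) = -128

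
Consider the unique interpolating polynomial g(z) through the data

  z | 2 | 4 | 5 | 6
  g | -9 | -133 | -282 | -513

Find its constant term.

Build the Lagrange basis polynomials:
L_0(z) = (z - 4)(z - 5)(z - 6) / [-24] = -(1/24)z^3 + (5/8)z^2 - (37/12)z + 5
L_1(z) = (z - 2)(z - 5)(z - 6) / [4] = (1/4)z^3 - (13/4)z^2 + 13z - 15
L_2(z) = (z - 2)(z - 4)(z - 6) / [-3] = -(1/3)z^3 + 4z^2 - (44/3)z + 16
L_3(z) = (z - 2)(z - 4)(z - 5) / [8] = (1/8)z^3 - (11/8)z^2 + (19/4)z - 5
g(z) = (-9)·L_0 + (-133)·L_1 + (-282)·L_2 + (-513)·L_3
Only the constant term is needed; take it from each L_i and combine:
(-9)·(5) + (-133)·(-15) + (-282)·(16) + (-513)·(-5) = 3

3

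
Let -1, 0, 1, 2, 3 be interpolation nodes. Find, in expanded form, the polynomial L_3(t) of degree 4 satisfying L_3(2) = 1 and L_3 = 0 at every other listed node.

L_3(t) = -(1/6)t^4 + (1/2)t^3 + (1/6)t^2 - (1/2)t

L_3(t) = (t + 1)t(t - 1)(t - 3) / [(3)·(2)·(1)·(-1)]
       = (t^4 - 3t^3 - t^2 + 3t) / (-6)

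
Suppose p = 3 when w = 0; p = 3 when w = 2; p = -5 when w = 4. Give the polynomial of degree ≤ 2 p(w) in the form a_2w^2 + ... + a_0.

Build the Lagrange basis polynomials:
L_0(w) = (w - 2)(w - 4) / [8] = (1/8)w^2 - (3/4)w + 1
L_1(w) = w(w - 4) / [-4] = -(1/4)w^2 + w
L_2(w) = w(w - 2) / [8] = (1/8)w^2 - (1/4)w
p(w) = 3·L_0 + 3·L_1 + (-5)·L_2
  3·L_0(w) = (3/8)w^2 - (9/4)w + 3
  3·L_1(w) = -(3/4)w^2 + 3w
  (-5)·L_2(w) = -(5/8)w^2 + (5/4)w
Adding term by term: -w^2 + 2w + 3

p(w) = -w^2 + 2w + 3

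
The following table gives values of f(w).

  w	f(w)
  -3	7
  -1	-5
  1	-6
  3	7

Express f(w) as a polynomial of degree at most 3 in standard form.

f(w) = (1/16)w^3 + (25/16)w^2 - (9/16)w - 113/16

Build the Lagrange basis polynomials:
L_0(w) = (w + 1)(w - 1)(w - 3) / [-48] = -(1/48)w^3 + (1/16)w^2 + (1/48)w - 1/16
L_1(w) = (w + 3)(w - 1)(w - 3) / [16] = (1/16)w^3 - (1/16)w^2 - (9/16)w + 9/16
L_2(w) = (w + 3)(w + 1)(w - 3) / [-16] = -(1/16)w^3 - (1/16)w^2 + (9/16)w + 9/16
L_3(w) = (w + 3)(w + 1)(w - 1) / [48] = (1/48)w^3 + (1/16)w^2 - (1/48)w - 1/16
f(w) = 7·L_0 + (-5)·L_1 + (-6)·L_2 + 7·L_3
  7·L_0(w) = -(7/48)w^3 + (7/16)w^2 + (7/48)w - 7/16
  (-5)·L_1(w) = -(5/16)w^3 + (5/16)w^2 + (45/16)w - 45/16
  (-6)·L_2(w) = (3/8)w^3 + (3/8)w^2 - (27/8)w - 27/8
  7·L_3(w) = (7/48)w^3 + (7/16)w^2 - (7/48)w - 7/16
Adding term by term: (1/16)w^3 + (25/16)w^2 - (9/16)w - 113/16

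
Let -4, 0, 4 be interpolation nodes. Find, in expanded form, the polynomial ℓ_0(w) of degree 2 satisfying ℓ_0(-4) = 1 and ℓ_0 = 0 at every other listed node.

ℓ_0(w) = (1/32)w^2 - (1/8)w

ℓ_0(w) = w(w - 4) / [(-4)·(-8)]
       = (w^2 - 4w) / (32)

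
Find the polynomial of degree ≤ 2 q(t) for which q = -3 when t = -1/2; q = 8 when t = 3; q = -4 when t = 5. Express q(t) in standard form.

Newton's divided differences:
q[-1/2,3] = (8 - (-3)) / (3 - (-1/2)) = 22/7
q[3,5] = (-4 - 8) / (5 - 3) = -6
q[-1/2,3,5] = (-6 - 22/7) / (5 - (-1/2)) = -128/77
q(t) = -3 + (22/7)·(t + 1/2) + (-128/77)·(t + 1/2)(t - 3)
Expanding: q(t) = -(128/77)t^2 + (562/77)t + 82/77

q(t) = -(128/77)t^2 + (562/77)t + 82/77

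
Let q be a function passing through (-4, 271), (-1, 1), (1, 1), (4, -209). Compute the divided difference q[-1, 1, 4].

q[-1,1] = (1 - 1) / (1 - (-1)) = 0
q[1,4] = (-209 - 1) / (4 - 1) = -70
q[-1,1,4] = (-70 - 0) / (4 - (-1)) = -14

-14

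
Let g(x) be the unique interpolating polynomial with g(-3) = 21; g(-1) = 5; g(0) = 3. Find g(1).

5

L_0(1) = (2)·(1)/[(-2)·(-3)] = 1/3
L_1(1) = (4)·(1)/[(2)·(-1)] = -2
L_2(1) = (4)·(2)/[(3)·(1)] = 8/3
Sum: 21·(1/3) + 5·(-2) + 3·(8/3) = 5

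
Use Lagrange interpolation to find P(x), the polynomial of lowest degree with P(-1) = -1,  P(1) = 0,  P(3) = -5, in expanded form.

P(x) = -(3/4)x^2 + (1/2)x + 1/4

Build the Lagrange basis polynomials:
L_0(x) = (x - 1)(x - 3) / [8] = (1/8)x^2 - (1/2)x + 3/8
L_1(x) = (x + 1)(x - 3) / [-4] = -(1/4)x^2 + (1/2)x + 3/4
L_2(x) = (x + 1)(x - 1) / [8] = (1/8)x^2 - 1/8
P(x) = (-1)·L_0 + 0·L_1 + (-5)·L_2
  (-1)·L_0(x) = -(1/8)x^2 + (1/2)x - 3/8
  0·L_1(x) = 0
  (-5)·L_2(x) = -(5/8)x^2 + 5/8
Adding term by term: -(3/4)x^2 + (1/2)x + 1/4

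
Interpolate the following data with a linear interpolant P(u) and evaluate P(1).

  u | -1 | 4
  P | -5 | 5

Evaluate each Lagrange basis at u = 1:
L_0(1) = (-3)/[(-5)] = 3/5
L_1(1) = (2)/[(5)] = 2/5
Sum: (-5)·(3/5) + 5·(2/5) = -1

-1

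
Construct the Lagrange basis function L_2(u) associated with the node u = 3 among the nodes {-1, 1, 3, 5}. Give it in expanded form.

L_2(u) = (u + 1)(u - 1)(u - 5) / [(4)·(2)·(-2)]
       = (u^3 - 5u^2 - u + 5) / (-16)

L_2(u) = -(1/16)u^3 + (5/16)u^2 + (1/16)u - 5/16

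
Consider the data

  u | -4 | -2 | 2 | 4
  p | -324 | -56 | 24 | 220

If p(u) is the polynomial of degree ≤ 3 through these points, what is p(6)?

Using Newton's divided-difference form:
p[-4,-2] = (-56 - (-324)) / (-2 - (-4)) = 134
p[-2,2] = (24 - (-56)) / (2 - (-2)) = 20
p[2,4] = (220 - 24) / (4 - 2) = 98
p[-4,-2,2] = (20 - 134) / (2 - (-4)) = -19
p[-2,2,4] = (98 - 20) / (4 - (-2)) = 13
p[-4,-2,2,4] = (13 - (-19)) / (4 - (-4)) = 4
p(6) = -324 + 134·(10) + (-19)·(10)·(8) + 4·(10)·(8)·(4) = 776

776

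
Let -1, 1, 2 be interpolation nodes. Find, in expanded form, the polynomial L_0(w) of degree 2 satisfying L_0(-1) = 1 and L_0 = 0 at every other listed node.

L_0(w) = (w - 1)(w - 2) / [(-2)·(-3)]
       = (w^2 - 3w + 2) / (6)

L_0(w) = (1/6)w^2 - (1/2)w + 1/3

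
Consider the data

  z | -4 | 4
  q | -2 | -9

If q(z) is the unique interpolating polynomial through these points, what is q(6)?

-43/4

Evaluate each Lagrange basis at z = 6:
L_0(6) = (2)/[(-8)] = -1/4
L_1(6) = (10)/[(8)] = 5/4
Sum: (-2)·(-1/4) + (-9)·(5/4) = -43/4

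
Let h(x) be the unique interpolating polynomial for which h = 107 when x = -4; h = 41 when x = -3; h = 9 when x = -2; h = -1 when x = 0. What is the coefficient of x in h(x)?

1

Build the Lagrange basis polynomials:
L_0(x) = (x + 3)(x + 2)x / [-8] = -(1/8)x^3 - (5/8)x^2 - (3/4)x
L_1(x) = (x + 4)(x + 2)x / [3] = (1/3)x^3 + 2x^2 + (8/3)x
L_2(x) = (x + 4)(x + 3)x / [-4] = -(1/4)x^3 - (7/4)x^2 - 3x
L_3(x) = (x + 4)(x + 3)(x + 2) / [24] = (1/24)x^3 + (3/8)x^2 + (13/12)x + 1
h(x) = 107·L_0 + 41·L_1 + 9·L_2 + (-1)·L_3
Only the coefficient of x is needed; take it from each L_i and combine:
107·(-3/4) + 41·(8/3) + 9·(-3) + (-1)·(13/12) = 1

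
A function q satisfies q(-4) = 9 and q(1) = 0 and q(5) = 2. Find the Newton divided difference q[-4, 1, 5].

23/90

q[-4,1] = (0 - 9) / (1 - (-4)) = -9/5
q[1,5] = (2 - 0) / (5 - 1) = 1/2
q[-4,1,5] = (1/2 - (-9/5)) / (5 - (-4)) = 23/90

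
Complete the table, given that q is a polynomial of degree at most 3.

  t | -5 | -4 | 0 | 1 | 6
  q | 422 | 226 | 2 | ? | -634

The 4 known values determine q uniquely (degree ≤ 3).
Evaluate each Lagrange basis at t = 1:
L_0(1) = (5)·(1)·(-5)/[(-1)·(-5)·(-11)] = 5/11
L_1(1) = (6)·(1)·(-5)/[(1)·(-4)·(-10)] = -3/4
L_2(1) = (6)·(5)·(-5)/[(5)·(4)·(-6)] = 5/4
L_3(1) = (6)·(5)·(1)/[(11)·(10)·(6)] = 1/22
Sum: 422·(5/11) + 226·(-3/4) + 2·(5/4) + (-634)·(1/22) = -4

-4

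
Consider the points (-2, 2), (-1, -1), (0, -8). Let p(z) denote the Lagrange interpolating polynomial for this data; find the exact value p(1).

Evaluate each Lagrange basis at z = 1:
L_0(1) = (2)·(1)/[(-1)·(-2)] = 1
L_1(1) = (3)·(1)/[(1)·(-1)] = -3
L_2(1) = (3)·(2)/[(2)·(1)] = 3
Sum: 2·(1) + (-1)·(-3) + (-8)·(3) = -19

-19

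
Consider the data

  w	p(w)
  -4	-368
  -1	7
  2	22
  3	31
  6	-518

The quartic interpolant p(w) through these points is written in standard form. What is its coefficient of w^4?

Build the Lagrange basis polynomials:
L_0(w) = (w + 1)(w - 2)(w - 3)(w - 6) / [1260] = (1/1260)w^4 - (1/126)w^3 + (5/252)w^2 - 1/35
L_1(w) = (w + 4)(w - 2)(w - 3)(w - 6) / [-252] = -(1/252)w^4 + (1/36)w^3 + (2/63)w^2 - (3/7)w + 4/7
L_2(w) = (w + 4)(w + 1)(w - 3)(w - 6) / [72] = (1/72)w^4 - (1/18)w^3 - (23/72)w^2 + (3/4)w + 1
L_3(w) = (w + 4)(w + 1)(w - 2)(w - 6) / [-84] = -(1/84)w^4 + (1/28)w^3 + (2/7)w^2 - (1/3)w - 4/7
L_4(w) = (w + 4)(w + 1)(w - 2)(w - 3) / [840] = (1/840)w^4 - (1/56)w^2 + (1/84)w + 1/35
p(w) = (-368)·L_0 + 7·L_1 + 22·L_2 + 31·L_3 + (-518)·L_4
Only the coefficient of w^4 is needed; take it from each L_i and combine:
(-368)·(1/1260) + 7·(-1/252) + 22·(1/72) + 31·(-1/84) + (-518)·(1/840) = -1

-1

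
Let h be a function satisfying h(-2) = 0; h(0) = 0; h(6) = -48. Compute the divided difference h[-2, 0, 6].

-1

h[-2,0] = (0 - 0) / (0 - (-2)) = 0
h[0,6] = (-48 - 0) / (6 - 0) = -8
h[-2,0,6] = (-8 - 0) / (6 - (-2)) = -1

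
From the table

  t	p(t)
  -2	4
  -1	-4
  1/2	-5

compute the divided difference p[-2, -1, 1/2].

44/15

p[-2,-1] = (-4 - 4) / (-1 - (-2)) = -8
p[-1,1/2] = (-5 - (-4)) / (1/2 - (-1)) = -2/3
p[-2,-1,1/2] = (-2/3 - (-8)) / (1/2 - (-2)) = 44/15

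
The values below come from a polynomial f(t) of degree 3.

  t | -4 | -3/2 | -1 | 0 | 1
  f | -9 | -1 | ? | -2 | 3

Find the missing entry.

-91/50

The 4 known values determine f uniquely (degree ≤ 3).
Evaluate each Lagrange basis at t = -1:
L_0(-1) = (1/2)·(-1)·(-2)/[(-5/2)·(-4)·(-5)] = -1/50
L_1(-1) = (3)·(-1)·(-2)/[(5/2)·(-3/2)·(-5/2)] = 16/25
L_2(-1) = (3)·(1/2)·(-2)/[(4)·(3/2)·(-1)] = 1/2
L_3(-1) = (3)·(1/2)·(-1)/[(5)·(5/2)·(1)] = -3/25
Sum: (-9)·(-1/50) + (-1)·(16/25) + (-2)·(1/2) + 3·(-3/25) = -91/50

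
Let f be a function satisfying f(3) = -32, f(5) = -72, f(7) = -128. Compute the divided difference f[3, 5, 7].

f[3,5] = (-72 - (-32)) / (5 - 3) = -20
f[5,7] = (-128 - (-72)) / (7 - 5) = -28
f[3,5,7] = (-28 - (-20)) / (7 - 3) = -2

-2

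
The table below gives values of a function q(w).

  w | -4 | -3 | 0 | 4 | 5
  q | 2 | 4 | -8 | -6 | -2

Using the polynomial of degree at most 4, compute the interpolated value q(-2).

Using Newton's divided-difference form:
q[-4,-3] = (4 - 2) / (-3 - (-4)) = 2
q[-3,0] = (-8 - 4) / (0 - (-3)) = -4
q[0,4] = (-6 - (-8)) / (4 - 0) = 1/2
q[4,5] = (-2 - (-6)) / (5 - 4) = 4
q[-4,-3,0] = (-4 - 2) / (0 - (-4)) = -3/2
q[-3,0,4] = (1/2 - (-4)) / (4 - (-3)) = 9/14
q[0,4,5] = (4 - 1/2) / (5 - 0) = 7/10
q[-4,-3,0,4] = (9/14 - (-3/2)) / (4 - (-4)) = 15/56
q[-3,0,4,5] = (7/10 - 9/14) / (5 - (-3)) = 1/140
q[-4,-3,0,4,5] = (1/140 - 15/56) / (5 - (-4)) = -73/2520
q(-2) = 2 + 2·(2) + (-3/2)·(2)·(1) + (15/56)·(2)·(1)·(-2) + (-73/2520)·(2)·(1)·(-2)·(-6) = 37/30

37/30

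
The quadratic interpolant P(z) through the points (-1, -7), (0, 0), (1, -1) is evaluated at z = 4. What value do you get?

Evaluate each Lagrange basis at z = 4:
L_0(4) = (4)·(3)/[(-1)·(-2)] = 6
L_1(4) = (5)·(3)/[(1)·(-1)] = -15
L_2(4) = (5)·(4)/[(2)·(1)] = 10
Sum: (-7)·(6) + 0 + (-1)·(10) = -52

-52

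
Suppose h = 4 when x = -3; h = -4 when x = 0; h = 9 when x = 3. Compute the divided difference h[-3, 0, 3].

h[-3,0] = (-4 - 4) / (0 - (-3)) = -8/3
h[0,3] = (9 - (-4)) / (3 - 0) = 13/3
h[-3,0,3] = (13/3 - (-8/3)) / (3 - (-3)) = 7/6

7/6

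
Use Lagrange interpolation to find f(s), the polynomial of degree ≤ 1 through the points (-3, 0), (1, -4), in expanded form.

f(s) = -s - 3

Build the Lagrange basis polynomials:
L_0(s) = (s - 1) / [-4] = -(1/4)s + 1/4
L_1(s) = (s + 3) / [4] = (1/4)s + 3/4
f(s) = 0·L_0 + (-4)·L_1
  0·L_0(s) = 0
  (-4)·L_1(s) = -s - 3
Adding term by term: -s - 3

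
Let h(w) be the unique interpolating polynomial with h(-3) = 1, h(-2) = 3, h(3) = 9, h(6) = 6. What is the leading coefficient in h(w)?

-17/1080

The leading coefficient equals the top divided difference h[-3,-2,3,6].
h[-3,-2] = (3 - 1) / (-2 - (-3)) = 2
h[-2,3] = (9 - 3) / (3 - (-2)) = 6/5
h[3,6] = (6 - 9) / (6 - 3) = -1
h[-3,-2,3] = (6/5 - 2) / (3 - (-3)) = -2/15
h[-2,3,6] = (-1 - 6/5) / (6 - (-2)) = -11/40
h[-3,-2,3,6] = (-11/40 - (-2/15)) / (6 - (-3)) = -17/1080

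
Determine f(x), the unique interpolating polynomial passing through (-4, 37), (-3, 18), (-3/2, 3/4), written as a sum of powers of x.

Newton's divided differences:
f[-4,-3] = (18 - 37) / (-3 - (-4)) = -19
f[-3,-3/2] = (3/4 - 18) / (-3/2 - (-3)) = -23/2
f[-4,-3,-3/2] = (-23/2 - (-19)) / (-3/2 - (-4)) = 3
f(x) = 37 + (-19)·(x + 4) + 3·(x + 4)(x + 3)
Expanding: f(x) = 3x^2 + 2x - 3

f(x) = 3x^2 + 2x - 3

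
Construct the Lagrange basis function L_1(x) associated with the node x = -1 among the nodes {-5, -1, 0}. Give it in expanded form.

L_1(x) = (x + 5)x / [(4)·(-1)]
       = (x^2 + 5x) / (-4)

L_1(x) = -(1/4)x^2 - (5/4)x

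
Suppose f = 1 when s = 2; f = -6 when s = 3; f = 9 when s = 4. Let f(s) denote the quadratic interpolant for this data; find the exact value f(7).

Evaluate each Lagrange basis at s = 7:
L_0(7) = (4)·(3)/[(-1)·(-2)] = 6
L_1(7) = (5)·(3)/[(1)·(-1)] = -15
L_2(7) = (5)·(4)/[(2)·(1)] = 10
Sum: 1·(6) + (-6)·(-15) + 9·(10) = 186

186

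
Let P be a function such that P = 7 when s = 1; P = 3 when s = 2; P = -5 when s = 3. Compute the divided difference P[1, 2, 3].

P[1,2] = (3 - 7) / (2 - 1) = -4
P[2,3] = (-5 - 3) / (3 - 2) = -8
P[1,2,3] = (-8 - (-4)) / (3 - 1) = -2

-2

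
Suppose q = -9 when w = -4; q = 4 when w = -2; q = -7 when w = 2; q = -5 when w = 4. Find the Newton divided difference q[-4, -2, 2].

q[-4,-2] = (4 - (-9)) / (-2 - (-4)) = 13/2
q[-2,2] = (-7 - 4) / (2 - (-2)) = -11/4
q[-4,-2,2] = (-11/4 - 13/2) / (2 - (-4)) = -37/24

-37/24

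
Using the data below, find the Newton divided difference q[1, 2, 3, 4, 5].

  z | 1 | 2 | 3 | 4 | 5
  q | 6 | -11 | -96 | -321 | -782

q[1,2] = (-11 - 6) / (2 - 1) = -17
q[2,3] = (-96 - (-11)) / (3 - 2) = -85
q[3,4] = (-321 - (-96)) / (4 - 3) = -225
q[4,5] = (-782 - (-321)) / (5 - 4) = -461
q[1,2,3] = (-85 - (-17)) / (3 - 1) = -34
q[2,3,4] = (-225 - (-85)) / (4 - 2) = -70
q[3,4,5] = (-461 - (-225)) / (5 - 3) = -118
q[1,2,3,4] = (-70 - (-34)) / (4 - 1) = -12
q[2,3,4,5] = (-118 - (-70)) / (5 - 2) = -16
q[1,2,3,4,5] = (-16 - (-12)) / (5 - 1) = -1

-1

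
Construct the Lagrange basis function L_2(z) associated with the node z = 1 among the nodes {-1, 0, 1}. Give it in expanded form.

L_2(z) = (z + 1)z / [(2)·(1)]
       = (z^2 + z) / (2)

L_2(z) = (1/2)z^2 + (1/2)z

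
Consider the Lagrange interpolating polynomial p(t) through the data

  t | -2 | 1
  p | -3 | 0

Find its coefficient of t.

The leading coefficient equals the top divided difference p[-2,1].
p[-2,1] = (0 - (-3)) / (1 - (-2)) = 1

1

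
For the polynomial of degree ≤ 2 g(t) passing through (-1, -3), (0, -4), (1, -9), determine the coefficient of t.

Build the Lagrange basis polynomials:
L_0(t) = t(t - 1) / [2] = (1/2)t^2 - (1/2)t
L_1(t) = (t + 1)(t - 1) / [-1] = -t^2 + 1
L_2(t) = (t + 1)t / [2] = (1/2)t^2 + (1/2)t
g(t) = (-3)·L_0 + (-4)·L_1 + (-9)·L_2
Only the coefficient of t is needed; take it from each L_i and combine:
(-3)·(-1/2) + (-4)·(0) + (-9)·(1/2) = -3

-3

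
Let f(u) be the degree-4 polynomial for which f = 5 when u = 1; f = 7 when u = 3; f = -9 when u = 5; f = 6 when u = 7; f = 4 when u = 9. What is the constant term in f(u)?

-5707/128

L_0(u) = (u - 3)(u - 5)(u - 7)(u - 9) / [384] = (1/384)u^4 - (1/16)u^3 + (103/192)u^2 - (31/16)u + 315/128
L_1(u) = (u - 1)(u - 5)(u - 7)(u - 9) / [-96] = -(1/96)u^4 + (11/48)u^3 - (41/24)u^2 + (229/48)u - 105/32
L_2(u) = (u - 1)(u - 3)(u - 7)(u - 9) / [64] = (1/64)u^4 - (5/16)u^3 + (65/32)u^2 - (75/16)u + 189/64
L_3(u) = (u - 1)(u - 3)(u - 5)(u - 9) / [-96] = -(1/96)u^4 + (3/16)u^3 - (13/12)u^2 + (37/16)u - 45/32
L_4(u) = (u - 1)(u - 3)(u - 5)(u - 7) / [384] = (1/384)u^4 - (1/24)u^3 + (43/192)u^2 - (11/24)u + 35/128
f(u) = 5·L_0 + 7·L_1 + (-9)·L_2 + 6·L_3 + 4·L_4
Only the constant term is needed; take it from each L_i and combine:
5·(315/128) + 7·(-105/32) + (-9)·(189/64) + 6·(-45/32) + 4·(35/128) = -5707/128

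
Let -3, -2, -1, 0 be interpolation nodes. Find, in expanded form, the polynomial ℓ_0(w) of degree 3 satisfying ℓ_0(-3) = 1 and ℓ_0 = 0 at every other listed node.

ℓ_0(w) = -(1/6)w^3 - (1/2)w^2 - (1/3)w

ℓ_0(w) = (w + 2)(w + 1)w / [(-1)·(-2)·(-3)]
       = (w^3 + 3w^2 + 2w) / (-6)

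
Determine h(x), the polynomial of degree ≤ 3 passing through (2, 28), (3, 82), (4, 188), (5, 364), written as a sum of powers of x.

h(x) = 3x^3 - x^2 + 2x + 4

L_0(x) = (x - 3)(x - 4)(x - 5) / [-6] = -(1/6)x^3 + 2x^2 - (47/6)x + 10
L_1(x) = (x - 2)(x - 4)(x - 5) / [2] = (1/2)x^3 - (11/2)x^2 + 19x - 20
L_2(x) = (x - 2)(x - 3)(x - 5) / [-2] = -(1/2)x^3 + 5x^2 - (31/2)x + 15
L_3(x) = (x - 2)(x - 3)(x - 4) / [6] = (1/6)x^3 - (3/2)x^2 + (13/3)x - 4
h(x) = 28·L_0 + 82·L_1 + 188·L_2 + 364·L_3
  28·L_0(x) = -(14/3)x^3 + 56x^2 - (658/3)x + 280
  82·L_1(x) = 41x^3 - 451x^2 + 1558x - 1640
  188·L_2(x) = -94x^3 + 940x^2 - 2914x + 2820
  364·L_3(x) = (182/3)x^3 - 546x^2 + (4732/3)x - 1456
Adding term by term: 3x^3 - x^2 + 2x + 4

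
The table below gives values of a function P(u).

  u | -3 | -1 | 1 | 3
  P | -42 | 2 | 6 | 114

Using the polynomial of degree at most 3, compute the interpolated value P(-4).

Using Newton's divided-difference form:
P[-3,-1] = (2 - (-42)) / (-1 - (-3)) = 22
P[-1,1] = (6 - 2) / (1 - (-1)) = 2
P[1,3] = (114 - 6) / (3 - 1) = 54
P[-3,-1,1] = (2 - 22) / (1 - (-3)) = -5
P[-1,1,3] = (54 - 2) / (3 - (-1)) = 13
P[-3,-1,1,3] = (13 - (-5)) / (3 - (-3)) = 3
P(-4) = -42 + 22·(-1) + (-5)·(-1)·(-3) + 3·(-1)·(-3)·(-5) = -124

-124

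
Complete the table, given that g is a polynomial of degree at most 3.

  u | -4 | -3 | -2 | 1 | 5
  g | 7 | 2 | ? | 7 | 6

11/24

The 4 known values determine g uniquely (degree ≤ 3).
L_0(-2) = (1)·(-3)·(-7)/[(-1)·(-5)·(-9)] = -7/15
L_1(-2) = (2)·(-3)·(-7)/[(1)·(-4)·(-8)] = 21/16
L_2(-2) = (2)·(1)·(-7)/[(5)·(4)·(-4)] = 7/40
L_3(-2) = (2)·(1)·(-3)/[(9)·(8)·(4)] = -1/48
Sum: 7·(-7/15) + 2·(21/16) + 7·(7/40) + 6·(-1/48) = 11/24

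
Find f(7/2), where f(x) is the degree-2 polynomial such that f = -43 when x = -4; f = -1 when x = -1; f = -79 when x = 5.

-157/4

Evaluate each Lagrange basis at x = 7/2:
L_0(7/2) = (9/2)·(-3/2)/[(-3)·(-9)] = -1/4
L_1(7/2) = (15/2)·(-3/2)/[(3)·(-6)] = 5/8
L_2(7/2) = (15/2)·(9/2)/[(9)·(6)] = 5/8
Sum: (-43)·(-1/4) + (-1)·(5/8) + (-79)·(5/8) = -157/4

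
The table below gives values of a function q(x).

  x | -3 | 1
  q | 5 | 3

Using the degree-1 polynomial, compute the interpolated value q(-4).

Evaluate each Lagrange basis at x = -4:
L_0(-4) = (-5)/[(-4)] = 5/4
L_1(-4) = (-1)/[(4)] = -1/4
Sum: 5·(5/4) + 3·(-1/4) = 11/2

11/2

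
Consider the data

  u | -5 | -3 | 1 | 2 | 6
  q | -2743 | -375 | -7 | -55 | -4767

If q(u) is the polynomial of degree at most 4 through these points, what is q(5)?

-2263

Evaluate each Lagrange basis at u = 5:
L_0(5) = (8)·(4)·(3)·(-1)/[(-2)·(-6)·(-7)·(-11)] = -8/77
L_1(5) = (10)·(4)·(3)·(-1)/[(2)·(-4)·(-5)·(-9)] = 1/3
L_2(5) = (10)·(8)·(3)·(-1)/[(6)·(4)·(-1)·(-5)] = -2
L_3(5) = (10)·(8)·(4)·(-1)/[(7)·(5)·(1)·(-4)] = 16/7
L_4(5) = (10)·(8)·(4)·(3)/[(11)·(9)·(5)·(4)] = 16/33
Sum: (-2743)·(-8/77) + (-375)·(1/3) + (-7)·(-2) + (-55)·(16/7) + (-4767)·(16/33) = -2263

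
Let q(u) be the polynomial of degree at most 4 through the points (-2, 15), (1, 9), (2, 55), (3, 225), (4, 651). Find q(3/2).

183/8

L_0(3/2) = (1/2)·(-1/2)·(-3/2)·(-5/2)/[(-3)·(-4)·(-5)·(-6)] = -1/384
L_1(3/2) = (7/2)·(-1/2)·(-3/2)·(-5/2)/[(3)·(-1)·(-2)·(-3)] = 35/96
L_2(3/2) = (7/2)·(1/2)·(-3/2)·(-5/2)/[(4)·(1)·(-1)·(-2)] = 105/128
L_3(3/2) = (7/2)·(1/2)·(-1/2)·(-5/2)/[(5)·(2)·(1)·(-1)] = -7/32
L_4(3/2) = (7/2)·(1/2)·(-1/2)·(-3/2)/[(6)·(3)·(2)·(1)] = 7/192
Sum: 15·(-1/384) + 9·(35/96) + 55·(105/128) + 225·(-7/32) + 651·(7/192) = 183/8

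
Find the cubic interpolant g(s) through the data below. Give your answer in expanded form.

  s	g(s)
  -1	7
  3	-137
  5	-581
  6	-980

g(s) = -4s^3 - 3s^2 - 2s + 4

L_0(s) = (s - 3)(s - 5)(s - 6) / [-168] = -(1/168)s^3 + (1/12)s^2 - (3/8)s + 15/28
L_1(s) = (s + 1)(s - 5)(s - 6) / [24] = (1/24)s^3 - (5/12)s^2 + (19/24)s + 5/4
L_2(s) = (s + 1)(s - 3)(s - 6) / [-12] = -(1/12)s^3 + (2/3)s^2 - (3/4)s - 3/2
L_3(s) = (s + 1)(s - 3)(s - 5) / [21] = (1/21)s^3 - (1/3)s^2 + (1/3)s + 5/7
g(s) = 7·L_0 + (-137)·L_1 + (-581)·L_2 + (-980)·L_3
  7·L_0(s) = -(1/24)s^3 + (7/12)s^2 - (21/8)s + 15/4
  (-137)·L_1(s) = -(137/24)s^3 + (685/12)s^2 - (2603/24)s - 685/4
  (-581)·L_2(s) = (581/12)s^3 - (1162/3)s^2 + (1743/4)s + 1743/2
  (-980)·L_3(s) = -(140/3)s^3 + (980/3)s^2 - (980/3)s - 700
Adding term by term: -4s^3 - 3s^2 - 2s + 4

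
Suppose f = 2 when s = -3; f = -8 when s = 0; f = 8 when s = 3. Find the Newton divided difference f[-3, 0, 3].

f[-3,0] = (-8 - 2) / (0 - (-3)) = -10/3
f[0,3] = (8 - (-8)) / (3 - 0) = 16/3
f[-3,0,3] = (16/3 - (-10/3)) / (3 - (-3)) = 13/9

13/9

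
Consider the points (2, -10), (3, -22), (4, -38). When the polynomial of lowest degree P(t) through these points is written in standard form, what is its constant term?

Build the Lagrange basis polynomials:
L_0(t) = (t - 3)(t - 4) / [2] = (1/2)t^2 - (7/2)t + 6
L_1(t) = (t - 2)(t - 4) / [-1] = -t^2 + 6t - 8
L_2(t) = (t - 2)(t - 3) / [2] = (1/2)t^2 - (5/2)t + 3
P(t) = (-10)·L_0 + (-22)·L_1 + (-38)·L_2
Only the constant term is needed; take it from each L_i and combine:
(-10)·(6) + (-22)·(-8) + (-38)·(3) = 2

2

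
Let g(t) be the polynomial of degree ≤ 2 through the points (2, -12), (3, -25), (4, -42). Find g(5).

-63

Using Newton's divided-difference form:
g[2,3] = (-25 - (-12)) / (3 - 2) = -13
g[3,4] = (-42 - (-25)) / (4 - 3) = -17
g[2,3,4] = (-17 - (-13)) / (4 - 2) = -2
g(5) = -12 + (-13)·(3) + (-2)·(3)·(2) = -63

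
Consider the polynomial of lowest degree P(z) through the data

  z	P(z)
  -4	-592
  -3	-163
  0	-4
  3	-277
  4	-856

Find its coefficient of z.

Build the Lagrange basis polynomials:
L_0(z) = (z + 3)z(z - 3)(z - 4) / [224] = (1/224)z^4 - (1/56)z^3 - (9/224)z^2 + (9/56)z
L_1(z) = (z + 4)z(z - 3)(z - 4) / [-126] = -(1/126)z^4 + (1/42)z^3 + (8/63)z^2 - (8/21)z
L_2(z) = (z + 4)(z + 3)(z - 3)(z - 4) / [144] = (1/144)z^4 - (25/144)z^2 + 1
L_3(z) = (z + 4)(z + 3)z(z - 4) / [-126] = -(1/126)z^4 - (1/42)z^3 + (8/63)z^2 + (8/21)z
L_4(z) = (z + 4)(z + 3)z(z - 3) / [224] = (1/224)z^4 + (1/56)z^3 - (9/224)z^2 - (9/56)z
P(z) = (-592)·L_0 + (-163)·L_1 + (-4)·L_2 + (-277)·L_3 + (-856)·L_4
Only the coefficient of z is needed; take it from each L_i and combine:
(-592)·(9/56) + (-163)·(-8/21) + (-4)·(0) + (-277)·(8/21) + (-856)·(-9/56) = -1

-1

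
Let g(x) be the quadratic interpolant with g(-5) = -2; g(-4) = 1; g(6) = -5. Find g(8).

L_0(8) = (12)·(2)/[(-1)·(-11)] = 24/11
L_1(8) = (13)·(2)/[(1)·(-10)] = -13/5
L_2(8) = (13)·(12)/[(11)·(10)] = 78/55
Sum: (-2)·(24/11) + 1·(-13/5) + (-5)·(78/55) = -773/55

-773/55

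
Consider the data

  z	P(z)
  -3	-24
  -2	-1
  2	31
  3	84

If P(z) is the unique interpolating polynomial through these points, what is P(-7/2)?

Evaluate each Lagrange basis at z = -7/2:
L_0(-7/2) = (-3/2)·(-11/2)·(-13/2)/[(-1)·(-5)·(-6)] = 143/80
L_1(-7/2) = (-1/2)·(-11/2)·(-13/2)/[(1)·(-4)·(-5)] = -143/160
L_2(-7/2) = (-1/2)·(-3/2)·(-13/2)/[(5)·(4)·(-1)] = 39/160
L_3(-7/2) = (-1/2)·(-3/2)·(-11/2)/[(6)·(5)·(1)] = -11/80
Sum: (-24)·(143/80) + (-1)·(-143/160) + 31·(39/160) + 84·(-11/80) = -46

-46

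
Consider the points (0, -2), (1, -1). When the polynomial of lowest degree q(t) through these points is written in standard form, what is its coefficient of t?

1

L_0(t) = (t - 1) / [-1] = -t + 1
L_1(t) = t / [1] = t
q(t) = (-2)·L_0 + (-1)·L_1
Only the coefficient of t is needed; take it from each L_i and combine:
(-2)·(-1) + (-1)·(1) = 1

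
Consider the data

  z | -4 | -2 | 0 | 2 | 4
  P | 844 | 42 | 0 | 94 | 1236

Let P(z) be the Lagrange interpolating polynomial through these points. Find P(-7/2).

Evaluate each Lagrange basis at z = -7/2:
L_0(-7/2) = (-3/2)·(-7/2)·(-11/2)·(-15/2)/[(-2)·(-4)·(-6)·(-8)] = 1155/2048
L_1(-7/2) = (1/2)·(-7/2)·(-11/2)·(-15/2)/[(2)·(-2)·(-4)·(-6)] = 385/512
L_2(-7/2) = (1/2)·(-3/2)·(-11/2)·(-15/2)/[(4)·(2)·(-2)·(-4)] = -495/1024
L_3(-7/2) = (1/2)·(-3/2)·(-7/2)·(-15/2)/[(6)·(4)·(2)·(-2)] = 105/512
L_4(-7/2) = (1/2)·(-3/2)·(-7/2)·(-11/2)/[(8)·(6)·(4)·(2)] = -77/2048
Sum: 844·(1155/2048) + 42·(385/512) + 0 + 94·(105/512) + 1236·(-77/2048) = 3843/8

3843/8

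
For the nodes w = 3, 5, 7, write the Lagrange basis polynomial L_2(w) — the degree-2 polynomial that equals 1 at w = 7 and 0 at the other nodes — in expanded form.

L_2(w) = (1/8)w^2 - w + 15/8

L_2(w) = (w - 3)(w - 5) / [(4)·(2)]
       = (w^2 - 8w + 15) / (8)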